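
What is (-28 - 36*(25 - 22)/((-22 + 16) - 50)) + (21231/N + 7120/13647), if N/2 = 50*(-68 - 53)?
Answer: -31561099949/1155900900 ≈ -27.304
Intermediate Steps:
N = -12100 (N = 2*(50*(-68 - 53)) = 2*(50*(-121)) = 2*(-6050) = -12100)
(-28 - 36*(25 - 22)/((-22 + 16) - 50)) + (21231/N + 7120/13647) = (-28 - 36*(25 - 22)/((-22 + 16) - 50)) + (21231/(-12100) + 7120/13647) = (-28 - 108/(-6 - 50)) + (21231*(-1/12100) + 7120*(1/13647)) = (-28 - 108/(-56)) + (-21231/12100 + 7120/13647) = (-28 - 108*(-1)/56) - 203587457/165128700 = (-28 - 36*(-3/56)) - 203587457/165128700 = (-28 + 27/14) - 203587457/165128700 = -365/14 - 203587457/165128700 = -31561099949/1155900900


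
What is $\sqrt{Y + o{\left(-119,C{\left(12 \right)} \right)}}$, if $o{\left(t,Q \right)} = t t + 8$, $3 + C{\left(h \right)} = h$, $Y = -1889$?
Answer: $2 \sqrt{3070} \approx 110.82$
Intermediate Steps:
$C{\left(h \right)} = -3 + h$
$o{\left(t,Q \right)} = 8 + t^{2}$ ($o{\left(t,Q \right)} = t^{2} + 8 = 8 + t^{2}$)
$\sqrt{Y + o{\left(-119,C{\left(12 \right)} \right)}} = \sqrt{-1889 + \left(8 + \left(-119\right)^{2}\right)} = \sqrt{-1889 + \left(8 + 14161\right)} = \sqrt{-1889 + 14169} = \sqrt{12280} = 2 \sqrt{3070}$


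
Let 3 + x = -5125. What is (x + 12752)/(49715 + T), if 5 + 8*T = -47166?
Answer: 60992/350549 ≈ 0.17399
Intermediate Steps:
x = -5128 (x = -3 - 5125 = -5128)
T = -47171/8 (T = -5/8 + (⅛)*(-47166) = -5/8 - 23583/4 = -47171/8 ≈ -5896.4)
(x + 12752)/(49715 + T) = (-5128 + 12752)/(49715 - 47171/8) = 7624/(350549/8) = 7624*(8/350549) = 60992/350549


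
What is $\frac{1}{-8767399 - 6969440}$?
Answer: $- \frac{1}{15736839} \approx -6.3545 \cdot 10^{-8}$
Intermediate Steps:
$\frac{1}{-8767399 - 6969440} = \frac{1}{-15736839} = - \frac{1}{15736839}$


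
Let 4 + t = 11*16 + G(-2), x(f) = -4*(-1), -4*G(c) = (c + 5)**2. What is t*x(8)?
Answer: 679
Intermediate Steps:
G(c) = -(5 + c)**2/4 (G(c) = -(c + 5)**2/4 = -(5 + c)**2/4)
x(f) = 4
t = 679/4 (t = -4 + (11*16 - (5 - 2)**2/4) = -4 + (176 - 1/4*3**2) = -4 + (176 - 1/4*9) = -4 + (176 - 9/4) = -4 + 695/4 = 679/4 ≈ 169.75)
t*x(8) = (679/4)*4 = 679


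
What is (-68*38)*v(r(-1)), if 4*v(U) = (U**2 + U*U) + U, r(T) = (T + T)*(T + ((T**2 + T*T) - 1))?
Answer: 0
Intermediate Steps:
r(T) = 2*T*(-1 + T + 2*T**2) (r(T) = (2*T)*(T + ((T**2 + T**2) - 1)) = (2*T)*(T + (2*T**2 - 1)) = (2*T)*(T + (-1 + 2*T**2)) = (2*T)*(-1 + T + 2*T**2) = 2*T*(-1 + T + 2*T**2))
v(U) = U**2/2 + U/4 (v(U) = ((U**2 + U*U) + U)/4 = ((U**2 + U**2) + U)/4 = (2*U**2 + U)/4 = (U + 2*U**2)/4 = U**2/2 + U/4)
(-68*38)*v(r(-1)) = (-68*38)*((2*(-1)*(-1 - 1 + 2*(-1)**2))*(1 + 2*(2*(-1)*(-1 - 1 + 2*(-1)**2)))/4) = -646*2*(-1)*(-1 - 1 + 2*1)*(1 + 2*(2*(-1)*(-1 - 1 + 2*1))) = -646*2*(-1)*(-1 - 1 + 2)*(1 + 2*(2*(-1)*(-1 - 1 + 2))) = -646*2*(-1)*0*(1 + 2*(2*(-1)*0)) = -646*0*(1 + 2*0) = -646*0*(1 + 0) = -646*0 = -2584*0 = 0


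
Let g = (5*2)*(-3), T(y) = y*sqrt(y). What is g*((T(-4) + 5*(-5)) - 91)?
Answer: 3480 + 240*I ≈ 3480.0 + 240.0*I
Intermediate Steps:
T(y) = y**(3/2)
g = -30 (g = 10*(-3) = -30)
g*((T(-4) + 5*(-5)) - 91) = -30*(((-4)**(3/2) + 5*(-5)) - 91) = -30*((-8*I - 25) - 91) = -30*((-25 - 8*I) - 91) = -30*(-116 - 8*I) = 3480 + 240*I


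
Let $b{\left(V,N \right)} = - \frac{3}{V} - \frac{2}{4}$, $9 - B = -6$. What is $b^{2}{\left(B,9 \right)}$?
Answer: $\frac{49}{100} \approx 0.49$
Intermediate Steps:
$B = 15$ ($B = 9 - -6 = 9 + 6 = 15$)
$b{\left(V,N \right)} = - \frac{1}{2} - \frac{3}{V}$ ($b{\left(V,N \right)} = - \frac{3}{V} - \frac{1}{2} = - \frac{1}{2} - \frac{3}{V}$)
$b^{2}{\left(B,9 \right)} = \left(\frac{-6 - 15}{2 \cdot 15}\right)^{2} = \left(\frac{1}{2} \cdot \frac{1}{15} \left(-6 - 15\right)\right)^{2} = \left(\frac{1}{2} \cdot \frac{1}{15} \left(-21\right)\right)^{2} = \left(- \frac{7}{10}\right)^{2} = \frac{49}{100}$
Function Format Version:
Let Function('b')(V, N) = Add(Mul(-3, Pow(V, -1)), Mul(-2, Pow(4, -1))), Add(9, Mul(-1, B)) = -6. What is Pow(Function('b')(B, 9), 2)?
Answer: Rational(49, 100) ≈ 0.49000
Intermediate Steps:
B = 15 (B = Add(9, Mul(-1, -6)) = Add(9, 6) = 15)
Function('b')(V, N) = Add(Rational(-1, 2), Mul(-3, Pow(V, -1))) (Function('b')(V, N) = Add(Mul(-3, Pow(V, -1)), Mul(-2, Rational(1, 4))) = Add(Mul(-3, Pow(V, -1)), Rational(-1, 2)) = Add(Rational(-1, 2), Mul(-3, Pow(V, -1))))
Pow(Function('b')(B, 9), 2) = Pow(Mul(Rational(1, 2), Pow(15, -1), Add(-6, Mul(-1, 15))), 2) = Pow(Mul(Rational(1, 2), Rational(1, 15), Add(-6, -15)), 2) = Pow(Mul(Rational(1, 2), Rational(1, 15), -21), 2) = Pow(Rational(-7, 10), 2) = Rational(49, 100)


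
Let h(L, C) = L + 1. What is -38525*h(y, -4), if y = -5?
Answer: 154100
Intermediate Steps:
h(L, C) = 1 + L
-38525*h(y, -4) = -38525*(1 - 5) = -38525*(-4) = 154100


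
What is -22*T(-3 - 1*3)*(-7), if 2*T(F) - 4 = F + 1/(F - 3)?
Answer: -1463/9 ≈ -162.56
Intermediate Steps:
T(F) = 2 + F/2 + 1/(2*(-3 + F)) (T(F) = 2 + (F + 1/(F - 3))/2 = 2 + (F + 1/(-3 + F))/2 = 2 + (F/2 + 1/(2*(-3 + F))) = 2 + F/2 + 1/(2*(-3 + F)))
-22*T(-3 - 1*3)*(-7) = -11*(-11 + (-3 - 1*3) + (-3 - 1*3)²)/(-3 + (-3 - 1*3))*(-7) = -11*(-11 + (-3 - 3) + (-3 - 3)²)/(-3 + (-3 - 3))*(-7) = -11*(-11 - 6 + (-6)²)/(-3 - 6)*(-7) = -11*(-11 - 6 + 36)/(-9)*(-7) = -11*(-1)*19/9*(-7) = -22*(-19/18)*(-7) = (209/9)*(-7) = -1463/9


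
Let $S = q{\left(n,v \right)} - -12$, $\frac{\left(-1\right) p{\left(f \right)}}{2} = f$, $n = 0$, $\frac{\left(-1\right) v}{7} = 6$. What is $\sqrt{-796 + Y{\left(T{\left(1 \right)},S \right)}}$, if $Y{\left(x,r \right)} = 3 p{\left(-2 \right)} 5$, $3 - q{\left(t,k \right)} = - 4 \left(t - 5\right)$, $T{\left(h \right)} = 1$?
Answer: $4 i \sqrt{46} \approx 27.129 i$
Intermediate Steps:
$v = -42$ ($v = \left(-7\right) 6 = -42$)
$p{\left(f \right)} = - 2 f$
$q{\left(t,k \right)} = -17 + 4 t$ ($q{\left(t,k \right)} = 3 - - 4 \left(t - 5\right) = 3 - - 4 \left(-5 + t\right) = 3 - \left(20 - 4 t\right) = 3 + \left(-20 + 4 t\right) = -17 + 4 t$)
$S = -5$ ($S = \left(-17 + 4 \cdot 0\right) - -12 = \left(-17 + 0\right) + 12 = -17 + 12 = -5$)
$Y{\left(x,r \right)} = 60$ ($Y{\left(x,r \right)} = 3 \left(\left(-2\right) \left(-2\right)\right) 5 = 3 \cdot 4 \cdot 5 = 12 \cdot 5 = 60$)
$\sqrt{-796 + Y{\left(T{\left(1 \right)},S \right)}} = \sqrt{-796 + 60} = \sqrt{-736} = 4 i \sqrt{46}$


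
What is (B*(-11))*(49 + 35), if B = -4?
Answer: 3696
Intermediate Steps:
(B*(-11))*(49 + 35) = (-4*(-11))*(49 + 35) = 44*84 = 3696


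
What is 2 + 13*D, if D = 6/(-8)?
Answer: -31/4 ≈ -7.7500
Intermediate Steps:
D = -¾ (D = 6*(-⅛) = -¾ ≈ -0.75000)
2 + 13*D = 2 + 13*(-¾) = 2 - 39/4 = -31/4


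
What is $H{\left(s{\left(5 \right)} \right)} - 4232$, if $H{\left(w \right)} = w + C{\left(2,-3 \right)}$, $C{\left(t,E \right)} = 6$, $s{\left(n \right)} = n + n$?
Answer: $-4216$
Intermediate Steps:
$s{\left(n \right)} = 2 n$
$H{\left(w \right)} = 6 + w$ ($H{\left(w \right)} = w + 6 = 6 + w$)
$H{\left(s{\left(5 \right)} \right)} - 4232 = \left(6 + 2 \cdot 5\right) - 4232 = \left(6 + 10\right) - 4232 = 16 - 4232 = -4216$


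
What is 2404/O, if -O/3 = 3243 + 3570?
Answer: -2404/20439 ≈ -0.11762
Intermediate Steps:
O = -20439 (O = -3*(3243 + 3570) = -3*6813 = -20439)
2404/O = 2404/(-20439) = 2404*(-1/20439) = -2404/20439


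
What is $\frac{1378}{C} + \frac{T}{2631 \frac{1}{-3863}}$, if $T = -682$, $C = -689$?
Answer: $\frac{2629304}{2631} \approx 999.36$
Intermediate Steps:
$\frac{1378}{C} + \frac{T}{2631 \frac{1}{-3863}} = \frac{1378}{-689} - \frac{682}{2631 \frac{1}{-3863}} = 1378 \left(- \frac{1}{689}\right) - \frac{682}{2631 \left(- \frac{1}{3863}\right)} = -2 - \frac{682}{- \frac{2631}{3863}} = -2 - - \frac{2634566}{2631} = -2 + \frac{2634566}{2631} = \frac{2629304}{2631}$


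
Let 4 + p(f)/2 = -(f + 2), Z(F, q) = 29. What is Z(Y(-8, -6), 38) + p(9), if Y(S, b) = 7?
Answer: -1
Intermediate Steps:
p(f) = -12 - 2*f (p(f) = -8 + 2*(-(f + 2)) = -8 + 2*(-(2 + f)) = -8 + 2*(-2 - f) = -8 + (-4 - 2*f) = -12 - 2*f)
Z(Y(-8, -6), 38) + p(9) = 29 + (-12 - 2*9) = 29 + (-12 - 18) = 29 - 30 = -1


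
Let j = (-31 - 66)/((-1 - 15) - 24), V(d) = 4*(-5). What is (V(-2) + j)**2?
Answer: 494209/1600 ≈ 308.88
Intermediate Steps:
V(d) = -20
j = 97/40 (j = -97/(-16 - 24) = -97/(-40) = -97*(-1/40) = 97/40 ≈ 2.4250)
(V(-2) + j)**2 = (-20 + 97/40)**2 = (-703/40)**2 = 494209/1600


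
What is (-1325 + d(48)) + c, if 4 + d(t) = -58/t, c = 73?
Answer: -30173/24 ≈ -1257.2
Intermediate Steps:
d(t) = -4 - 58/t
(-1325 + d(48)) + c = (-1325 + (-4 - 58/48)) + 73 = (-1325 + (-4 - 58*1/48)) + 73 = (-1325 + (-4 - 29/24)) + 73 = (-1325 - 125/24) + 73 = -31925/24 + 73 = -30173/24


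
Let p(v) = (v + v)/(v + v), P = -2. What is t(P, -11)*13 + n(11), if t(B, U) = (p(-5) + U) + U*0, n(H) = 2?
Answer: -128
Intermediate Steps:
p(v) = 1 (p(v) = (2*v)/((2*v)) = (2*v)*(1/(2*v)) = 1)
t(B, U) = 1 + U (t(B, U) = (1 + U) + U*0 = (1 + U) + 0 = 1 + U)
t(P, -11)*13 + n(11) = (1 - 11)*13 + 2 = -10*13 + 2 = -130 + 2 = -128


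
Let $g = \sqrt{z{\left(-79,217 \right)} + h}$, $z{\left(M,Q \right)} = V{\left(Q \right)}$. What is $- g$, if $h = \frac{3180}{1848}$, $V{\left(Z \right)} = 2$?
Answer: $- \frac{\sqrt{88242}}{154} \approx -1.9289$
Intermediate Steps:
$h = \frac{265}{154}$ ($h = 3180 \cdot \frac{1}{1848} = \frac{265}{154} \approx 1.7208$)
$z{\left(M,Q \right)} = 2$
$g = \frac{\sqrt{88242}}{154}$ ($g = \sqrt{2 + \frac{265}{154}} = \sqrt{\frac{573}{154}} = \frac{\sqrt{88242}}{154} \approx 1.9289$)
$- g = - \frac{\sqrt{88242}}{154}$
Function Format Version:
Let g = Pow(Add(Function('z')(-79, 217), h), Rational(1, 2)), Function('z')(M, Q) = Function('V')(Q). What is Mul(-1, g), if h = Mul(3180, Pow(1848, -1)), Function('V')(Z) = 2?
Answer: Mul(Rational(-1, 154), Pow(88242, Rational(1, 2))) ≈ -1.9289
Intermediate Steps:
h = Rational(265, 154) (h = Mul(3180, Rational(1, 1848)) = Rational(265, 154) ≈ 1.7208)
Function('z')(M, Q) = 2
g = Mul(Rational(1, 154), Pow(88242, Rational(1, 2))) (g = Pow(Add(2, Rational(265, 154)), Rational(1, 2)) = Pow(Rational(573, 154), Rational(1, 2)) = Mul(Rational(1, 154), Pow(88242, Rational(1, 2))) ≈ 1.9289)
Mul(-1, g) = Mul(-1, Mul(Rational(1, 154), Pow(88242, Rational(1, 2)))) = Mul(Rational(-1, 154), Pow(88242, Rational(1, 2)))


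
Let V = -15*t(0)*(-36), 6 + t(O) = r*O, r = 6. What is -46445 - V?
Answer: -43205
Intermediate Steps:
t(O) = -6 + 6*O
V = -3240 (V = -15*(-6 + 6*0)*(-36) = -15*(-6 + 0)*(-36) = -15*(-6)*(-36) = 90*(-36) = -3240)
-46445 - V = -46445 - 1*(-3240) = -46445 + 3240 = -43205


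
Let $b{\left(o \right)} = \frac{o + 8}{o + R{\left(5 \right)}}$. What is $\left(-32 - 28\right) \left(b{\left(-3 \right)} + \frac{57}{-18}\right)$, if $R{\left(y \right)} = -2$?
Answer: $250$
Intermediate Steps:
$b{\left(o \right)} = \frac{8 + o}{-2 + o}$ ($b{\left(o \right)} = \frac{o + 8}{o - 2} = \frac{8 + o}{-2 + o}$)
$\left(-32 - 28\right) \left(b{\left(-3 \right)} + \frac{57}{-18}\right) = \left(-32 - 28\right) \left(\frac{8 - 3}{-2 - 3} + \frac{57}{-18}\right) = - 60 \left(\frac{1}{-5} \cdot 5 + 57 \left(- \frac{1}{18}\right)\right) = - 60 \left(\left(- \frac{1}{5}\right) 5 - \frac{19}{6}\right) = - 60 \left(-1 - \frac{19}{6}\right) = \left(-60\right) \left(- \frac{25}{6}\right) = 250$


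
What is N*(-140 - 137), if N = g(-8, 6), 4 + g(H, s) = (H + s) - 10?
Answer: 4432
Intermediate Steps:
g(H, s) = -14 + H + s (g(H, s) = -4 + ((H + s) - 10) = -4 + (-10 + H + s) = -14 + H + s)
N = -16 (N = -14 - 8 + 6 = -16)
N*(-140 - 137) = -16*(-140 - 137) = -16*(-277) = 4432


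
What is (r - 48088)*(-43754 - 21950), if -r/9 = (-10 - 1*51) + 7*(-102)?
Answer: 2701288552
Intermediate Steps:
r = 6975 (r = -9*((-10 - 1*51) + 7*(-102)) = -9*((-10 - 51) - 714) = -9*(-61 - 714) = -9*(-775) = 6975)
(r - 48088)*(-43754 - 21950) = (6975 - 48088)*(-43754 - 21950) = -41113*(-65704) = 2701288552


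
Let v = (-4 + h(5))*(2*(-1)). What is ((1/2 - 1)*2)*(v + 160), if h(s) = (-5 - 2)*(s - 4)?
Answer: -182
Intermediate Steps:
h(s) = 28 - 7*s (h(s) = -7*(-4 + s) = 28 - 7*s)
v = 22 (v = (-4 + (28 - 7*5))*(2*(-1)) = (-4 + (28 - 35))*(-2) = (-4 - 7)*(-2) = -11*(-2) = 22)
((1/2 - 1)*2)*(v + 160) = ((1/2 - 1)*2)*(22 + 160) = ((1/2 - 1)*2)*182 = -1/2*2*182 = -1*182 = -182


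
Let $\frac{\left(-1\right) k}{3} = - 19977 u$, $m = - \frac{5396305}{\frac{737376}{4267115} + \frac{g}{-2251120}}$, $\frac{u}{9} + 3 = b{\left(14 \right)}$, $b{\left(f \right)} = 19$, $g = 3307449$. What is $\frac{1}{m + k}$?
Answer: $\frac{131087825037}{1676935913112849568} \approx 7.8171 \cdot 10^{-8}$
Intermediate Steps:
$u = 144$ ($u = -27 + 9 \cdot 19 = -27 + 171 = 144$)
$m = \frac{545639593422737200}{131087825037}$ ($m = - \frac{5396305}{\frac{737376}{4267115} + \frac{3307449}{-2251120}} = - \frac{5396305}{737376 \cdot \frac{1}{4267115} + 3307449 \left(- \frac{1}{2251120}\right)} = - \frac{5396305}{\frac{737376}{4267115} - \frac{3307449}{2251120}} = - \frac{5396305}{- \frac{131087825037}{101113557040}} = \left(-5396305\right) \left(- \frac{101113557040}{131087825037}\right) = \frac{545639593422737200}{131087825037} \approx 4.1624 \cdot 10^{6}$)
$k = 8630064$ ($k = - 3 \left(\left(-19977\right) 144\right) = \left(-3\right) \left(-2876688\right) = 8630064$)
$\frac{1}{m + k} = \frac{1}{\frac{545639593422737200}{131087825037} + 8630064} = \frac{1}{\frac{1676935913112849568}{131087825037}} = \frac{131087825037}{1676935913112849568}$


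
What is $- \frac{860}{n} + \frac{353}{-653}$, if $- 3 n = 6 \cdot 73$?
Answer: $\frac{255021}{47669} \approx 5.3498$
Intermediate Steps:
$n = -146$ ($n = - \frac{6 \cdot 73}{3} = \left(- \frac{1}{3}\right) 438 = -146$)
$- \frac{860}{n} + \frac{353}{-653} = - \frac{860}{-146} + \frac{353}{-653} = \left(-860\right) \left(- \frac{1}{146}\right) + 353 \left(- \frac{1}{653}\right) = \frac{430}{73} - \frac{353}{653} = \frac{255021}{47669}$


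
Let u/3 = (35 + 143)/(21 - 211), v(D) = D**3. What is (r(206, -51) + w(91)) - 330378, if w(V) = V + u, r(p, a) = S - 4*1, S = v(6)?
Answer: -31357392/95 ≈ -3.3008e+5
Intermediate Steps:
S = 216 (S = 6**3 = 216)
u = -267/95 (u = 3*((35 + 143)/(21 - 211)) = 3*(178/(-190)) = 3*(178*(-1/190)) = 3*(-89/95) = -267/95 ≈ -2.8105)
r(p, a) = 212 (r(p, a) = 216 - 4*1 = 216 - 4 = 212)
w(V) = -267/95 + V (w(V) = V - 267/95 = -267/95 + V)
(r(206, -51) + w(91)) - 330378 = (212 + (-267/95 + 91)) - 330378 = (212 + 8378/95) - 330378 = 28518/95 - 330378 = -31357392/95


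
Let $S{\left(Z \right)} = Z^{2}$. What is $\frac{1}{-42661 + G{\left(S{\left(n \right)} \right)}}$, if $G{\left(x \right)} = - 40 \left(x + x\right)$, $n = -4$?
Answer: $- \frac{1}{43941} \approx -2.2758 \cdot 10^{-5}$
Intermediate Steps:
$G{\left(x \right)} = - 80 x$ ($G{\left(x \right)} = - 40 \cdot 2 x = - 80 x$)
$\frac{1}{-42661 + G{\left(S{\left(n \right)} \right)}} = \frac{1}{-42661 - 80 \left(-4\right)^{2}} = \frac{1}{-42661 - 1280} = \frac{1}{-43941} = - \frac{1}{43941}$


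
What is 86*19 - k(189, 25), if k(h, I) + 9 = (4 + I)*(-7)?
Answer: 1846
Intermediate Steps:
k(h, I) = -37 - 7*I (k(h, I) = -9 + (4 + I)*(-7) = -9 + (-28 - 7*I) = -37 - 7*I)
86*19 - k(189, 25) = 86*19 - (-37 - 7*25) = 1634 - (-37 - 175) = 1634 - 1*(-212) = 1634 + 212 = 1846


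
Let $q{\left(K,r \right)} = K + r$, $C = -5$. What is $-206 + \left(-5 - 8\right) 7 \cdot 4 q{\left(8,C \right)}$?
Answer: $-1298$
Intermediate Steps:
$-206 + \left(-5 - 8\right) 7 \cdot 4 q{\left(8,C \right)} = -206 + \left(-5 - 8\right) 7 \cdot 4 \left(8 - 5\right) = -206 + \left(-5 - 8\right) 7 \cdot 4 \cdot 3 = -206 + \left(-13\right) 7 \cdot 4 \cdot 3 = -206 + \left(-91\right) 4 \cdot 3 = -206 - 1092 = -1298$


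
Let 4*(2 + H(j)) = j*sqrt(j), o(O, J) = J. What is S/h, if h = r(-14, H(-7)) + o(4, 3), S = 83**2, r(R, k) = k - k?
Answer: 6889/3 ≈ 2296.3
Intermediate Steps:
H(j) = -2 + j**(3/2)/4 (H(j) = -2 + (j*sqrt(j))/4 = -2 + j**(3/2)/4)
r(R, k) = 0
S = 6889
h = 3 (h = 0 + 3 = 3)
S/h = 6889/3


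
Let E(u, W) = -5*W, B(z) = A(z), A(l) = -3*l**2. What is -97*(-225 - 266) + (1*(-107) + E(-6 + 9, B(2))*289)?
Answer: 64860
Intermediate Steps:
B(z) = -3*z**2
-97*(-225 - 266) + (1*(-107) + E(-6 + 9, B(2))*289) = -97*(-225 - 266) + (1*(-107) - (-15)*2**2*289) = -97*(-491) + (-107 - (-15)*4*289) = 47627 + (-107 - 5*(-12)*289) = 47627 + (-107 + 60*289) = 47627 + (-107 + 17340) = 47627 + 17233 = 64860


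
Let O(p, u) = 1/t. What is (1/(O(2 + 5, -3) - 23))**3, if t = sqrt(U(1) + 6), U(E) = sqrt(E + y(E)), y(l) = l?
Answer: (6 + sqrt(2))**(3/2)/(1 - 23*sqrt(6 + sqrt(2)))**3 ≈ -8.6256e-5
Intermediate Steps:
U(E) = sqrt(2)*sqrt(E) (U(E) = sqrt(E + E) = sqrt(2*E) = sqrt(2)*sqrt(E))
t = sqrt(6 + sqrt(2)) (t = sqrt(sqrt(2)*sqrt(1) + 6) = sqrt(sqrt(2)*1 + 6) = sqrt(sqrt(2) + 6) = sqrt(6 + sqrt(2)) ≈ 2.7229)
O(p, u) = 1/sqrt(6 + sqrt(2)) (O(p, u) = 1/(sqrt(6 + sqrt(2))) = 1/sqrt(6 + sqrt(2)))
(1/(O(2 + 5, -3) - 23))**3 = (1/(1/sqrt(6 + sqrt(2)) - 23))**3 = (1/(-23 + 1/sqrt(6 + sqrt(2))))**3 = (-23 + 1/sqrt(6 + sqrt(2)))**(-3)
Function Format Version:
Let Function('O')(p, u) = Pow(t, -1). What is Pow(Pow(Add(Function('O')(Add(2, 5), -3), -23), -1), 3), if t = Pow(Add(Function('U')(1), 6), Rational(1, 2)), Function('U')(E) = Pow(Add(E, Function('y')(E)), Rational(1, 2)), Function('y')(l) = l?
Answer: Mul(Pow(Add(1, Mul(-23, Pow(Add(6, Pow(2, Rational(1, 2))), Rational(1, 2)))), -3), Pow(Add(6, Pow(2, Rational(1, 2))), Rational(3, 2))) ≈ -8.6256e-5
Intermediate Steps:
Function('U')(E) = Mul(Pow(2, Rational(1, 2)), Pow(E, Rational(1, 2))) (Function('U')(E) = Pow(Add(E, E), Rational(1, 2)) = Pow(Mul(2, E), Rational(1, 2)) = Mul(Pow(2, Rational(1, 2)), Pow(E, Rational(1, 2))))
t = Pow(Add(6, Pow(2, Rational(1, 2))), Rational(1, 2)) (t = Pow(Add(Mul(Pow(2, Rational(1, 2)), Pow(1, Rational(1, 2))), 6), Rational(1, 2)) = Pow(Add(Mul(Pow(2, Rational(1, 2)), 1), 6), Rational(1, 2)) = Pow(Add(Pow(2, Rational(1, 2)), 6), Rational(1, 2)) = Pow(Add(6, Pow(2, Rational(1, 2))), Rational(1, 2)) ≈ 2.7229)
Function('O')(p, u) = Pow(Add(6, Pow(2, Rational(1, 2))), Rational(-1, 2)) (Function('O')(p, u) = Pow(Pow(Add(6, Pow(2, Rational(1, 2))), Rational(1, 2)), -1) = Pow(Add(6, Pow(2, Rational(1, 2))), Rational(-1, 2)))
Pow(Pow(Add(Function('O')(Add(2, 5), -3), -23), -1), 3) = Pow(Pow(Add(Pow(Add(6, Pow(2, Rational(1, 2))), Rational(-1, 2)), -23), -1), 3) = Pow(Pow(Add(-23, Pow(Add(6, Pow(2, Rational(1, 2))), Rational(-1, 2))), -1), 3) = Pow(Add(-23, Pow(Add(6, Pow(2, Rational(1, 2))), Rational(-1, 2))), -3)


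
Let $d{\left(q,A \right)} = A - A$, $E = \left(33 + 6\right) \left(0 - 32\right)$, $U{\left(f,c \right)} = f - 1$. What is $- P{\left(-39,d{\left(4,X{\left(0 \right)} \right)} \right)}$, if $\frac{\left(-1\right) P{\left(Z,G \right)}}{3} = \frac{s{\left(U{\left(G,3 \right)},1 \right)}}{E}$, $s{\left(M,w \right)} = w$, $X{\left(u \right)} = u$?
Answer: $- \frac{1}{416} \approx -0.0024038$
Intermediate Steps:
$U{\left(f,c \right)} = -1 + f$
$E = -1248$ ($E = 39 \left(-32\right) = -1248$)
$d{\left(q,A \right)} = 0$
$P{\left(Z,G \right)} = \frac{1}{416}$ ($P{\left(Z,G \right)} = - 3 \cdot 1 \frac{1}{-1248} = - 3 \cdot 1 \left(- \frac{1}{1248}\right) = \left(-3\right) \left(- \frac{1}{1248}\right) = \frac{1}{416}$)
$- P{\left(-39,d{\left(4,X{\left(0 \right)} \right)} \right)} = \left(-1\right) \frac{1}{416} = - \frac{1}{416}$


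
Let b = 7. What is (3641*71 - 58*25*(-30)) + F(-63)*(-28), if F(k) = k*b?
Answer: 314359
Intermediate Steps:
F(k) = 7*k (F(k) = k*7 = 7*k)
(3641*71 - 58*25*(-30)) + F(-63)*(-28) = (3641*71 - 58*25*(-30)) + (7*(-63))*(-28) = (258511 - 1450*(-30)) - 441*(-28) = (258511 + 43500) + 12348 = 302011 + 12348 = 314359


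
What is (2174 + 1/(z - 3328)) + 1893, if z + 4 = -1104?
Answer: 18041211/4436 ≈ 4067.0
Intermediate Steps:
z = -1108 (z = -4 - 1104 = -1108)
(2174 + 1/(z - 3328)) + 1893 = (2174 + 1/(-1108 - 3328)) + 1893 = (2174 + 1/(-4436)) + 1893 = (2174 - 1/4436) + 1893 = 9643863/4436 + 1893 = 18041211/4436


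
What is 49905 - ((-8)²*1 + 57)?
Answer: 49784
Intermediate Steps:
49905 - ((-8)²*1 + 57) = 49905 - (64*1 + 57) = 49905 - (64 + 57) = 49905 - 1*121 = 49905 - 121 = 49784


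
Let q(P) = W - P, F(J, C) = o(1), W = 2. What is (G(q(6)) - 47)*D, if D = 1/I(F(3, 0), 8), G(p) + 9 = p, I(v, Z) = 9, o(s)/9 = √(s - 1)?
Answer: -20/3 ≈ -6.6667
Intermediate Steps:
o(s) = 9*√(-1 + s) (o(s) = 9*√(s - 1) = 9*√(-1 + s))
F(J, C) = 0 (F(J, C) = 9*√(-1 + 1) = 9*√0 = 9*0 = 0)
q(P) = 2 - P
G(p) = -9 + p
D = ⅑ (D = 1/9 = ⅑ ≈ 0.11111)
(G(q(6)) - 47)*D = ((-9 + (2 - 1*6)) - 47)*(⅑) = ((-9 + (2 - 6)) - 47)*(⅑) = ((-9 - 4) - 47)*(⅑) = (-13 - 47)*(⅑) = -60*⅑ = -20/3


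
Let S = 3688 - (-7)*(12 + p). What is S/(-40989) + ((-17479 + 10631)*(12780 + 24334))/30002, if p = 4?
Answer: -744124416872/87839427 ≈ -8471.4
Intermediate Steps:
S = 3800 (S = 3688 - (-7)*(12 + 4) = 3688 - (-7)*16 = 3688 - 1*(-112) = 3688 + 112 = 3800)
S/(-40989) + ((-17479 + 10631)*(12780 + 24334))/30002 = 3800/(-40989) + ((-17479 + 10631)*(12780 + 24334))/30002 = 3800*(-1/40989) - 6848*37114*(1/30002) = -3800/40989 - 254156672*1/30002 = -3800/40989 - 18154048/2143 = -744124416872/87839427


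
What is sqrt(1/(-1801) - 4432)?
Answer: I*sqrt(14375641433)/1801 ≈ 66.573*I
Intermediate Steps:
sqrt(1/(-1801) - 4432) = sqrt(-1/1801 - 4432) = sqrt(-7982033/1801) = I*sqrt(14375641433)/1801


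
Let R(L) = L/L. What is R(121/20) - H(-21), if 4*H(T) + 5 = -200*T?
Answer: -4191/4 ≈ -1047.8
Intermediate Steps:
R(L) = 1
H(T) = -5/4 - 50*T (H(T) = -5/4 + (-200*T)/4 = -5/4 - 50*T)
R(121/20) - H(-21) = 1 - (-5/4 - 50*(-21)) = 1 - (-5/4 + 1050) = 1 - 1*4195/4 = 1 - 4195/4 = -4191/4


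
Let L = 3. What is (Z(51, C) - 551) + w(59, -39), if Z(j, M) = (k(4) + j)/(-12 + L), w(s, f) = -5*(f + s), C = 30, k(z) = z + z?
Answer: -5918/9 ≈ -657.56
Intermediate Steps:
k(z) = 2*z
w(s, f) = -5*f - 5*s
Z(j, M) = -8/9 - j/9 (Z(j, M) = (2*4 + j)/(-12 + 3) = (8 + j)/(-9) = (8 + j)*(-⅑) = -8/9 - j/9)
(Z(51, C) - 551) + w(59, -39) = ((-8/9 - ⅑*51) - 551) + (-5*(-39) - 5*59) = ((-8/9 - 17/3) - 551) + (195 - 295) = (-59/9 - 551) - 100 = -5018/9 - 100 = -5918/9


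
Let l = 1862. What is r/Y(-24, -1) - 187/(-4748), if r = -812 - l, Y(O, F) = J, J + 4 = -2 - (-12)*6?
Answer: -6341905/156684 ≈ -40.476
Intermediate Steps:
J = 66 (J = -4 + (-2 - (-12)*6) = -4 + (-2 - 3*(-24)) = -4 + (-2 + 72) = -4 + 70 = 66)
Y(O, F) = 66
r = -2674 (r = -812 - 1*1862 = -812 - 1862 = -2674)
r/Y(-24, -1) - 187/(-4748) = -2674/66 - 187/(-4748) = -2674*1/66 - 187*(-1/4748) = -1337/33 + 187/4748 = -6341905/156684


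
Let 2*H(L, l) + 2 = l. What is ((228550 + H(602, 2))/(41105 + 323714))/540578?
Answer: 16325/14086651813 ≈ 1.1589e-6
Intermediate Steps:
H(L, l) = -1 + l/2
((228550 + H(602, 2))/(41105 + 323714))/540578 = ((228550 + (-1 + (½)*2))/(41105 + 323714))/540578 = ((228550 + (-1 + 1))/364819)*(1/540578) = ((228550 + 0)*(1/364819))*(1/540578) = (228550*(1/364819))*(1/540578) = (32650/52117)*(1/540578) = 16325/14086651813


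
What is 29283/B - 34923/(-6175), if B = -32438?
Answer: 952009749/200304650 ≈ 4.7528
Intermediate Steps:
29283/B - 34923/(-6175) = 29283/(-32438) - 34923/(-6175) = 29283*(-1/32438) - 34923*(-1/6175) = -29283/32438 + 34923/6175 = 952009749/200304650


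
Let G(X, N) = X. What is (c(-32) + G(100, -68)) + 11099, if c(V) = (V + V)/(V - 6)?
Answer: 212813/19 ≈ 11201.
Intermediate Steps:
c(V) = 2*V/(-6 + V) (c(V) = (2*V)/(-6 + V) = 2*V/(-6 + V))
(c(-32) + G(100, -68)) + 11099 = (2*(-32)/(-6 - 32) + 100) + 11099 = (2*(-32)/(-38) + 100) + 11099 = (2*(-32)*(-1/38) + 100) + 11099 = (32/19 + 100) + 11099 = 1932/19 + 11099 = 212813/19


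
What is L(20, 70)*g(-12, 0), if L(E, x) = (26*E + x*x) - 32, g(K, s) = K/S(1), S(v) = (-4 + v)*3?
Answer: 7184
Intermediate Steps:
S(v) = -12 + 3*v
g(K, s) = -K/9 (g(K, s) = K/(-12 + 3*1) = K/(-12 + 3) = K/(-9) = K*(-⅑) = -K/9)
L(E, x) = -32 + x² + 26*E (L(E, x) = (26*E + x²) - 32 = (x² + 26*E) - 32 = -32 + x² + 26*E)
L(20, 70)*g(-12, 0) = (-32 + 70² + 26*20)*(-⅑*(-12)) = (-32 + 4900 + 520)*(4/3) = 5388*(4/3) = 7184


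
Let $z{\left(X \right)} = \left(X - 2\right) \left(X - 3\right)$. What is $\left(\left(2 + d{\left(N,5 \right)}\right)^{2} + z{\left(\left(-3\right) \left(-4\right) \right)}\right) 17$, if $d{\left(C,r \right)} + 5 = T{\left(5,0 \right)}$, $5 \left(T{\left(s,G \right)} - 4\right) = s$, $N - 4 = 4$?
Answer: $1598$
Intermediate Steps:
$N = 8$ ($N = 4 + 4 = 8$)
$T{\left(s,G \right)} = 4 + \frac{s}{5}$
$d{\left(C,r \right)} = 0$ ($d{\left(C,r \right)} = -5 + \left(4 + \frac{1}{5} \cdot 5\right) = -5 + \left(4 + 1\right) = -5 + 5 = 0$)
$z{\left(X \right)} = \left(-3 + X\right) \left(-2 + X\right)$ ($z{\left(X \right)} = \left(-2 + X\right) \left(-3 + X\right) = \left(-3 + X\right) \left(-2 + X\right)$)
$\left(\left(2 + d{\left(N,5 \right)}\right)^{2} + z{\left(\left(-3\right) \left(-4\right) \right)}\right) 17 = \left(\left(2 + 0\right)^{2} + \left(6 + \left(\left(-3\right) \left(-4\right)\right)^{2} - 5 \left(\left(-3\right) \left(-4\right)\right)\right)\right) 17 = \left(2^{2} + \left(6 + 12^{2} - 60\right)\right) 17 = \left(4 + \left(6 + 144 - 60\right)\right) 17 = \left(4 + 90\right) 17 = 94 \cdot 17 = 1598$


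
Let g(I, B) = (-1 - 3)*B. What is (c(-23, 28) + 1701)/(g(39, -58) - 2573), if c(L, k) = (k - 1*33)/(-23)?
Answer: -39128/53843 ≈ -0.72671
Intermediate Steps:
g(I, B) = -4*B
c(L, k) = 33/23 - k/23 (c(L, k) = (k - 33)*(-1/23) = (-33 + k)*(-1/23) = 33/23 - k/23)
(c(-23, 28) + 1701)/(g(39, -58) - 2573) = ((33/23 - 1/23*28) + 1701)/(-4*(-58) - 2573) = ((33/23 - 28/23) + 1701)/(232 - 2573) = (5/23 + 1701)/(-2341) = (39128/23)*(-1/2341) = -39128/53843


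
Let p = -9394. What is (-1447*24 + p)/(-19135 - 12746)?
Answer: 44122/31881 ≈ 1.3840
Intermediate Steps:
(-1447*24 + p)/(-19135 - 12746) = (-1447*24 - 9394)/(-19135 - 12746) = (-34728 - 9394)/(-31881) = -44122*(-1/31881) = 44122/31881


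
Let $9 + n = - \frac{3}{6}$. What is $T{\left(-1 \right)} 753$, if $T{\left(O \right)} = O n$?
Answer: $\frac{14307}{2} \approx 7153.5$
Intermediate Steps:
$n = - \frac{19}{2}$ ($n = -9 - \frac{3}{6} = -9 - \frac{1}{2} = - \frac{19}{2} \approx -9.5$)
$T{\left(O \right)} = - \frac{19 O}{2}$ ($T{\left(O \right)} = O \left(- \frac{19}{2}\right) = - \frac{19 O}{2}$)
$T{\left(-1 \right)} 753 = \left(- \frac{19}{2}\right) \left(-1\right) 753 = \frac{19}{2} \cdot 753 = \frac{14307}{2}$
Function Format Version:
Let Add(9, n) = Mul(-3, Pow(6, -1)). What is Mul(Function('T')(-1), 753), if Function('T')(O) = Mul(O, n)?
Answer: Rational(14307, 2) ≈ 7153.5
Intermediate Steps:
n = Rational(-19, 2) (n = Add(-9, Mul(-3, Pow(6, -1))) = Add(-9, Mul(-3, Rational(1, 6))) = Add(-9, Rational(-1, 2)) = Rational(-19, 2) ≈ -9.5000)
Function('T')(O) = Mul(Rational(-19, 2), O) (Function('T')(O) = Mul(O, Rational(-19, 2)) = Mul(Rational(-19, 2), O))
Mul(Function('T')(-1), 753) = Mul(Mul(Rational(-19, 2), -1), 753) = Mul(Rational(19, 2), 753) = Rational(14307, 2)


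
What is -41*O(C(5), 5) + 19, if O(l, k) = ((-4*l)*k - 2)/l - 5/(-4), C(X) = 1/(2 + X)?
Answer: 5447/4 ≈ 1361.8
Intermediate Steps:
O(l, k) = 5/4 + (-2 - 4*k*l)/l (O(l, k) = (-4*k*l - 2)/l - 5*(-¼) = (-2 - 4*k*l)/l + 5/4 = 5/4 + (-2 - 4*k*l)/l)
-41*O(C(5), 5) + 19 = -41*(5/4 - 4*5 - 2/(1/(2 + 5))) + 19 = -41*(5/4 - 20 - 2/(1/7)) + 19 = -41*(5/4 - 20 - 2/⅐) + 19 = -41*(5/4 - 20 - 2*7) + 19 = -41*(5/4 - 20 - 14) + 19 = -41*(-131/4) + 19 = 5371/4 + 19 = 5447/4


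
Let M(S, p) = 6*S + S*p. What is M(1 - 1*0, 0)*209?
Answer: 1254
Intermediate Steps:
M(1 - 1*0, 0)*209 = ((1 - 1*0)*(6 + 0))*209 = ((1 + 0)*6)*209 = (1*6)*209 = 6*209 = 1254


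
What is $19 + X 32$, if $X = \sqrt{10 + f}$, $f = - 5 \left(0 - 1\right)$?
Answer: $19 + 32 \sqrt{15} \approx 142.94$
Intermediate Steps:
$f = 5$ ($f = \left(-5\right) \left(-1\right) = 5$)
$X = \sqrt{15}$ ($X = \sqrt{10 + 5} = \sqrt{15} \approx 3.873$)
$19 + X 32 = 19 + \sqrt{15} \cdot 32 = 19 + 32 \sqrt{15}$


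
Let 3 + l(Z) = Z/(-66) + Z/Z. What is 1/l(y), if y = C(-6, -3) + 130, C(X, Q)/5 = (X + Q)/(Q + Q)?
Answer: -12/49 ≈ -0.24490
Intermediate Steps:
C(X, Q) = 5*(Q + X)/(2*Q) (C(X, Q) = 5*((X + Q)/(Q + Q)) = 5*((Q + X)/((2*Q))) = 5*((Q + X)*(1/(2*Q))) = 5*((Q + X)/(2*Q)) = 5*(Q + X)/(2*Q))
y = 275/2 (y = (5/2)*(-3 - 6)/(-3) + 130 = (5/2)*(-1/3)*(-9) + 130 = 15/2 + 130 = 275/2 ≈ 137.50)
l(Z) = -2 - Z/66 (l(Z) = -3 + (Z/(-66) + Z/Z) = -3 + (Z*(-1/66) + 1) = -3 + (-Z/66 + 1) = -3 + (1 - Z/66) = -2 - Z/66)
1/l(y) = 1/(-2 - 1/66*275/2) = 1/(-2 - 25/12) = 1/(-49/12) = -12/49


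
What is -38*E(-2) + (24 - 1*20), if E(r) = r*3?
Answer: 232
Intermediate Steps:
E(r) = 3*r
-38*E(-2) + (24 - 1*20) = -114*(-2) + (24 - 1*20) = -38*(-6) + (24 - 20) = 228 + 4 = 232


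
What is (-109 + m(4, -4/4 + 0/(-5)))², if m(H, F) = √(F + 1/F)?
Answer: (109 - I*√2)² ≈ 11879.0 - 308.3*I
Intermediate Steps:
(-109 + m(4, -4/4 + 0/(-5)))² = (-109 + √((-4/4 + 0/(-5)) + 1/(-4/4 + 0/(-5))))² = (-109 + √((-4*¼ + 0*(-⅕)) + 1/(-4*¼ + 0*(-⅕))))² = (-109 + √((-1 + 0) + 1/(-1 + 0)))² = (-109 + √(-1 + 1/(-1)))² = (-109 + √(-1 - 1))² = (-109 + √(-2))² = (-109 + I*√2)²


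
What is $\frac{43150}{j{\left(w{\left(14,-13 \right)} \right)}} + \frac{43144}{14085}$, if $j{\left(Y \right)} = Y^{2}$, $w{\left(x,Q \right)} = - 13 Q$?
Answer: $\frac{1840003534}{402281685} \approx 4.5739$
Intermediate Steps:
$\frac{43150}{j{\left(w{\left(14,-13 \right)} \right)}} + \frac{43144}{14085} = \frac{43150}{\left(\left(-13\right) \left(-13\right)\right)^{2}} + \frac{43144}{14085} = \frac{43150}{169^{2}} + 43144 \cdot \frac{1}{14085} = \frac{43150}{28561} + \frac{43144}{14085} = \frac{1840003534}{402281685}$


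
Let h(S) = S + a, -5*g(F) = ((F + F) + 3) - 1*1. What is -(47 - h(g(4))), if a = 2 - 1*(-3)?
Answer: -44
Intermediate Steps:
a = 5 (a = 2 + 3 = 5)
g(F) = -2/5 - 2*F/5 (g(F) = -(((F + F) + 3) - 1*1)/5 = -((2*F + 3) - 1)/5 = -((3 + 2*F) - 1)/5 = -(2 + 2*F)/5 = -2/5 - 2*F/5)
h(S) = 5 + S (h(S) = S + 5 = 5 + S)
-(47 - h(g(4))) = -(47 - (5 + (-2/5 - 2/5*4))) = -(47 - (5 + (-2/5 - 8/5))) = -(47 - (5 - 2)) = -(47 - 1*3) = -(47 - 3) = -1*44 = -44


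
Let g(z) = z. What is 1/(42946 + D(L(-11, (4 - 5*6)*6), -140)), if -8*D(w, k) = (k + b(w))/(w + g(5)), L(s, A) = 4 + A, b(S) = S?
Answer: 294/12626051 ≈ 2.3285e-5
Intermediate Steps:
D(w, k) = -(k + w)/(8*(5 + w)) (D(w, k) = -(k + w)/(8*(w + 5)) = -(k + w)/(8*(5 + w)))
1/(42946 + D(L(-11, (4 - 5*6)*6), -140)) = 1/(42946 + (-1*(-140) - (4 + (4 - 5*6)*6))/(8*(5 + (4 + (4 - 5*6)*6)))) = 1/(42946 + (140 - (4 + (4 - 30)*6))/(8*(5 + (4 + (4 - 30)*6)))) = 1/(42946 + (140 - (4 - 26*6))/(8*(5 + (4 - 26*6)))) = 1/(42946 + (140 - (4 - 156))/(8*(5 + (4 - 156)))) = 1/(42946 + (140 - 1*(-152))/(8*(5 - 152))) = 1/(42946 + (⅛)*(140 + 152)/(-147)) = 1/(42946 + (⅛)*(-1/147)*292) = 1/(42946 - 73/294) = 1/(12626051/294) = 294/12626051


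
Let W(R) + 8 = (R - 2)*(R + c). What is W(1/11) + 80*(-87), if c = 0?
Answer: -843149/121 ≈ -6968.2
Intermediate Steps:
W(R) = -8 + R*(-2 + R) (W(R) = -8 + (R - 2)*(R + 0) = -8 + (-2 + R)*R = -8 + R*(-2 + R))
W(1/11) + 80*(-87) = (-8 + (1/11)**2 - 2/11) + 80*(-87) = (-8 + (1/11)**2 - 2*1/11) - 6960 = (-8 + 1/121 - 2/11) - 6960 = -989/121 - 6960 = -843149/121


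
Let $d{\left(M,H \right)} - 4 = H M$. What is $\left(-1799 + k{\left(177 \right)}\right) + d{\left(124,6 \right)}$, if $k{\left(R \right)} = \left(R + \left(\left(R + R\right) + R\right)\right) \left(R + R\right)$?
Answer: $249581$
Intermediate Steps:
$d{\left(M,H \right)} = 4 + H M$
$k{\left(R \right)} = 8 R^{2}$ ($k{\left(R \right)} = \left(R + \left(2 R + R\right)\right) 2 R = \left(R + 3 R\right) 2 R = 4 R 2 R = 8 R^{2}$)
$\left(-1799 + k{\left(177 \right)}\right) + d{\left(124,6 \right)} = \left(-1799 + 8 \cdot 177^{2}\right) + \left(4 + 6 \cdot 124\right) = \left(-1799 + 8 \cdot 31329\right) + \left(4 + 744\right) = \left(-1799 + 250632\right) + 748 = 248833 + 748 = 249581$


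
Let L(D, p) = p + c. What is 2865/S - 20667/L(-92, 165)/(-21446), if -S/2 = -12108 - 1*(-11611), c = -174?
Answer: 44370176/15987993 ≈ 2.7752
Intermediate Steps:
S = 994 (S = -2*(-12108 - 1*(-11611)) = -2*(-12108 + 11611) = -2*(-497) = 994)
L(D, p) = -174 + p (L(D, p) = p - 174 = -174 + p)
2865/S - 20667/L(-92, 165)/(-21446) = 2865/994 - 20667/(-174 + 165)/(-21446) = 2865*(1/994) - 20667/(-9)*(-1/21446) = 2865/994 - 20667*(-⅑)*(-1/21446) = 2865/994 + (6889/3)*(-1/21446) = 2865/994 - 6889/64338 = 44370176/15987993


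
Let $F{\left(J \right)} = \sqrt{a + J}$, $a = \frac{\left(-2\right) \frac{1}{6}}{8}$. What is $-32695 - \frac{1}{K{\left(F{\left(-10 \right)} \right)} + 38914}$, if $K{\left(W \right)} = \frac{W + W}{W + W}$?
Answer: $- \frac{1272325926}{38915} \approx -32695.0$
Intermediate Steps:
$a = - \frac{1}{24}$ ($a = \left(-2\right) \frac{1}{6} \cdot \frac{1}{8} = \left(- \frac{1}{3}\right) \frac{1}{8} = - \frac{1}{24} \approx -0.041667$)
$F{\left(J \right)} = \sqrt{- \frac{1}{24} + J}$
$K{\left(W \right)} = 1$ ($K{\left(W \right)} = \frac{2 W}{2 W} = 2 W \frac{1}{2 W} = 1$)
$-32695 - \frac{1}{K{\left(F{\left(-10 \right)} \right)} + 38914} = -32695 - \frac{1}{1 + 38914} = -32695 - \frac{1}{38915} = - \frac{1272325926}{38915}$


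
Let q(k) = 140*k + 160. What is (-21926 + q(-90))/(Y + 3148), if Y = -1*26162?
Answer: 17183/11507 ≈ 1.4933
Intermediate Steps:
q(k) = 160 + 140*k
Y = -26162
(-21926 + q(-90))/(Y + 3148) = (-21926 + (160 + 140*(-90)))/(-26162 + 3148) = (-21926 + (160 - 12600))/(-23014) = (-21926 - 12440)*(-1/23014) = -34366*(-1/23014) = 17183/11507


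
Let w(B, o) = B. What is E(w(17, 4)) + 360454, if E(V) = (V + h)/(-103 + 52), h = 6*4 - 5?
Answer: 6127706/17 ≈ 3.6045e+5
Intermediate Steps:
h = 19 (h = 24 - 5 = 19)
E(V) = -19/51 - V/51 (E(V) = (V + 19)/(-103 + 52) = (19 + V)/(-51) = (19 + V)*(-1/51) = -19/51 - V/51)
E(w(17, 4)) + 360454 = (-19/51 - 1/51*17) + 360454 = (-19/51 - ⅓) + 360454 = -12/17 + 360454 = 6127706/17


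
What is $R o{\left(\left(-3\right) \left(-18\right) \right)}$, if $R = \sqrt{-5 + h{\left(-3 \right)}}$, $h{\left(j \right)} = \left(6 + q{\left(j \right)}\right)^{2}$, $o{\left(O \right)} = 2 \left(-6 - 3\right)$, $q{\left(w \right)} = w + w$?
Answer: $- 18 i \sqrt{5} \approx - 40.249 i$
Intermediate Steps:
$q{\left(w \right)} = 2 w$
$o{\left(O \right)} = -18$ ($o{\left(O \right)} = 2 \left(-9\right) = -18$)
$h{\left(j \right)} = \left(6 + 2 j\right)^{2}$
$R = i \sqrt{5}$ ($R = \sqrt{-5 + 4 \left(3 - 3\right)^{2}} = \sqrt{-5 + 4 \cdot 0^{2}} = \sqrt{-5 + 4 \cdot 0} = \sqrt{-5 + 0} = \sqrt{-5} = i \sqrt{5} \approx 2.2361 i$)
$R o{\left(\left(-3\right) \left(-18\right) \right)} = i \sqrt{5} \left(-18\right) = - 18 i \sqrt{5}$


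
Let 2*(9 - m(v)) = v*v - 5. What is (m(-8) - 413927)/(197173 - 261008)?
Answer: 165579/25534 ≈ 6.4846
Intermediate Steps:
m(v) = 23/2 - v²/2 (m(v) = 9 - (v*v - 5)/2 = 9 - (v² - 5)/2 = 9 - (-5 + v²)/2 = 9 + (5/2 - v²/2) = 23/2 - v²/2)
(m(-8) - 413927)/(197173 - 261008) = ((23/2 - ½*(-8)²) - 413927)/(197173 - 261008) = ((23/2 - ½*64) - 413927)/(-63835) = ((23/2 - 32) - 413927)*(-1/63835) = (-41/2 - 413927)*(-1/63835) = -827895/2*(-1/63835) = 165579/25534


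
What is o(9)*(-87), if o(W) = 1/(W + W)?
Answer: -29/6 ≈ -4.8333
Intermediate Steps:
o(W) = 1/(2*W)
o(9)*(-87) = ((½)/9)*(-87) = ((½)*(⅑))*(-87) = (1/18)*(-87) = -29/6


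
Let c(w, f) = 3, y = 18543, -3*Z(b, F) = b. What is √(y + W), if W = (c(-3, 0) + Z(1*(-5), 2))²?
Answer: √167083/3 ≈ 136.25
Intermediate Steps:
Z(b, F) = -b/3
W = 196/9 (W = (3 - (-5)/3)² = (3 - ⅓*(-5))² = (3 + 5/3)² = (14/3)² = 196/9 ≈ 21.778)
√(y + W) = √(18543 + 196/9) = √(167083/9) = √167083/3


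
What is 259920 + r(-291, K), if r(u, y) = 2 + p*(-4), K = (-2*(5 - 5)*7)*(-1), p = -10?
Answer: 259962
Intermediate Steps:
K = 0 (K = (-2*0*7)*(-1) = (0*7)*(-1) = 0*(-1) = 0)
r(u, y) = 42 (r(u, y) = 2 - 10*(-4) = 2 + 40 = 42)
259920 + r(-291, K) = 259920 + 42 = 259962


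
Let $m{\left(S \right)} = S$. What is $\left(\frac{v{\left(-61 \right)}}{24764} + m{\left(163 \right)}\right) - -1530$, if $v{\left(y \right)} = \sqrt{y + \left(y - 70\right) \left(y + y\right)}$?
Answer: $1693 + \frac{3 \sqrt{1769}}{24764} \approx 1693.0$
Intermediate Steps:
$v{\left(y \right)} = \sqrt{y + 2 y \left(-70 + y\right)}$ ($v{\left(y \right)} = \sqrt{y + \left(-70 + y\right) 2 y} = \sqrt{y + 2 y \left(-70 + y\right)}$)
$\left(\frac{v{\left(-61 \right)}}{24764} + m{\left(163 \right)}\right) - -1530 = \left(\frac{\sqrt{- 61 \left(-139 + 2 \left(-61\right)\right)}}{24764} + 163\right) - -1530 = \left(\sqrt{- 61 \left(-139 - 122\right)} \frac{1}{24764} + 163\right) + 1530 = \left(\sqrt{\left(-61\right) \left(-261\right)} \frac{1}{24764} + 163\right) + 1530 = \left(\sqrt{15921} \cdot \frac{1}{24764} + 163\right) + 1530 = \left(3 \sqrt{1769} \cdot \frac{1}{24764} + 163\right) + 1530 = \left(\frac{3 \sqrt{1769}}{24764} + 163\right) + 1530 = \left(163 + \frac{3 \sqrt{1769}}{24764}\right) + 1530 = 1693 + \frac{3 \sqrt{1769}}{24764}$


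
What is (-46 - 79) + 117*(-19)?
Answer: -2348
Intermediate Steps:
(-46 - 79) + 117*(-19) = -125 - 2223 = -2348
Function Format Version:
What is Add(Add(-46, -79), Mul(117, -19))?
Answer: -2348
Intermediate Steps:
Add(Add(-46, -79), Mul(117, -19)) = Add(-125, -2223) = -2348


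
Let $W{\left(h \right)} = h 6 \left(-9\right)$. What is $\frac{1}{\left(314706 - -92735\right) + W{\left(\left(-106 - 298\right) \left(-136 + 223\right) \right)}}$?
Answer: $\frac{1}{2305433} \approx 4.3376 \cdot 10^{-7}$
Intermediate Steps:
$W{\left(h \right)} = - 54 h$ ($W{\left(h \right)} = 6 h \left(-9\right) = - 54 h$)
$\frac{1}{\left(314706 - -92735\right) + W{\left(\left(-106 - 298\right) \left(-136 + 223\right) \right)}} = \frac{1}{\left(314706 - -92735\right) - 54 \left(-106 - 298\right) \left(-136 + 223\right)} = \frac{1}{\left(314706 + 92735\right) - 54 \left(\left(-404\right) 87\right)} = \frac{1}{407441 - -1897992} = \frac{1}{407441 + 1897992} = \frac{1}{2305433}$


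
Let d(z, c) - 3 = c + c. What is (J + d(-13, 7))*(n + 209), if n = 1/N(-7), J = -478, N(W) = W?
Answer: -673982/7 ≈ -96283.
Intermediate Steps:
d(z, c) = 3 + 2*c (d(z, c) = 3 + (c + c) = 3 + 2*c)
n = -⅐ (n = 1/(-7) = -⅐ ≈ -0.14286)
(J + d(-13, 7))*(n + 209) = (-478 + (3 + 2*7))*(-⅐ + 209) = (-478 + (3 + 14))*(1462/7) = (-478 + 17)*(1462/7) = -461*1462/7 = -673982/7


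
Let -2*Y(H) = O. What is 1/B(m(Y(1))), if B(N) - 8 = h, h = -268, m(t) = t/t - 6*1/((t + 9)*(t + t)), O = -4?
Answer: -1/260 ≈ -0.0038462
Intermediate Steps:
Y(H) = 2 (Y(H) = -1/2*(-4) = 2)
m(t) = 1 - 3/(t*(9 + t)) (m(t) = 1 - 6*1/(2*t*(9 + t)) = 1 - 3/(t*(9 + t)))
B(N) = -260 (B(N) = 8 - 268 = -260)
1/B(m(Y(1))) = 1/(-260) = -1/260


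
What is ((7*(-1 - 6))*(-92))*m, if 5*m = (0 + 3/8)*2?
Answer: 3381/5 ≈ 676.20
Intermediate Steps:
m = 3/20 (m = ((0 + 3/8)*2)/5 = ((3/8)*2)/5 = (1/5)*(3/4) = 3/20 ≈ 0.15000)
((7*(-1 - 6))*(-92))*m = ((7*(-1 - 6))*(-92))*(3/20) = ((7*(-7))*(-92))*(3/20) = -49*(-92)*(3/20) = 4508*(3/20) = 3381/5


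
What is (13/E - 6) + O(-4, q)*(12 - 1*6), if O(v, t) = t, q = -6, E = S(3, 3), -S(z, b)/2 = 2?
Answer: -181/4 ≈ -45.250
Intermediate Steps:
S(z, b) = -4 (S(z, b) = -2*2 = -4)
E = -4
(13/E - 6) + O(-4, q)*(12 - 1*6) = (13/(-4) - 6) - 6*(12 - 1*6) = (13*(-¼) - 6) - 6*(12 - 6) = (-13/4 - 6) - 6*6 = -37/4 - 36 = -181/4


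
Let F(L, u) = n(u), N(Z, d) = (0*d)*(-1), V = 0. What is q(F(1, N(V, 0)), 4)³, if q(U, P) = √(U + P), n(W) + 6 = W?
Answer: -2*I*√2 ≈ -2.8284*I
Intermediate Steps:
N(Z, d) = 0 (N(Z, d) = 0*(-1) = 0)
n(W) = -6 + W
F(L, u) = -6 + u
q(U, P) = √(P + U)
q(F(1, N(V, 0)), 4)³ = (√(4 + (-6 + 0)))³ = (√(4 - 6))³ = (√(-2))³ = (I*√2)³ = -2*I*√2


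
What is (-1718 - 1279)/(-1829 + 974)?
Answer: 333/95 ≈ 3.5053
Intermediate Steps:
(-1718 - 1279)/(-1829 + 974) = -2997/(-855) = -2997*(-1/855) = 333/95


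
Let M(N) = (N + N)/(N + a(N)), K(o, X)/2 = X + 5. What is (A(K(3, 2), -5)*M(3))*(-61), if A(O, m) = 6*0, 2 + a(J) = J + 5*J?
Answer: 0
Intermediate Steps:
a(J) = -2 + 6*J (a(J) = -2 + (J + 5*J) = -2 + 6*J)
K(o, X) = 10 + 2*X (K(o, X) = 2*(X + 5) = 2*(5 + X) = 10 + 2*X)
A(O, m) = 0
M(N) = 2*N/(-2 + 7*N) (M(N) = (N + N)/(N + (-2 + 6*N)) = (2*N)/(-2 + 7*N) = 2*N/(-2 + 7*N))
(A(K(3, 2), -5)*M(3))*(-61) = (0*(2*3/(-2 + 7*3)))*(-61) = (0*(2*3/(-2 + 21)))*(-61) = (0*(2*3/19))*(-61) = (0*(2*3*(1/19)))*(-61) = (0*(6/19))*(-61) = 0*(-61) = 0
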